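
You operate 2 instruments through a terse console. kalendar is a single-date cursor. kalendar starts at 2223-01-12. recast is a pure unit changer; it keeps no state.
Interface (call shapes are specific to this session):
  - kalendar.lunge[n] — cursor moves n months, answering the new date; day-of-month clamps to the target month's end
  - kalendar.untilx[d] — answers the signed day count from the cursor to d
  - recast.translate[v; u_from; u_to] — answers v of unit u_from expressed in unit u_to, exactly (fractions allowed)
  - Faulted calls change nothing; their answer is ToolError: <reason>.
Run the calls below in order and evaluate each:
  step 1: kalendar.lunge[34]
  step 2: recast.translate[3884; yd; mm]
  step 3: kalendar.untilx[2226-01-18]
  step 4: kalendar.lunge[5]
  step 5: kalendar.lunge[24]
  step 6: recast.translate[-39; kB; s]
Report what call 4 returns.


Answer: 2226-04-12

Derivation:
! kalendar.lunge(34) => 2225-11-12
! recast.translate(3884, yd, mm) => 17757648/5
! kalendar.untilx(2226-01-18) => 67
! kalendar.lunge(5) => 2226-04-12
! kalendar.lunge(24) => 2228-04-12
! recast.translate(-39, kB, s) => ToolError: incompatible units


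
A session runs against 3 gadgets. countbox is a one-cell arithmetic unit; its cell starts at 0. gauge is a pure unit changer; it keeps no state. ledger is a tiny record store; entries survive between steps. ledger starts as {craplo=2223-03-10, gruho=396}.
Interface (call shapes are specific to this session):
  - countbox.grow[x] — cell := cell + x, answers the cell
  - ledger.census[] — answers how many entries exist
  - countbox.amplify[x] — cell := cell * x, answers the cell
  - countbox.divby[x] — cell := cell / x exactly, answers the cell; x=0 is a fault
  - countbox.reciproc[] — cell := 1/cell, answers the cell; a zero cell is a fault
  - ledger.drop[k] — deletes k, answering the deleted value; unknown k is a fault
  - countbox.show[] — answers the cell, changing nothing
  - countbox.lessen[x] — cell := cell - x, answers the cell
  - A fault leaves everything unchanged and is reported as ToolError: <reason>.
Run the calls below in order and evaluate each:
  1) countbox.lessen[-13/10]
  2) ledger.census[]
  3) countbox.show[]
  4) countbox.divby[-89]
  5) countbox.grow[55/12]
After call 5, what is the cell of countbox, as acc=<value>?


Using countbox.lessen using x: -13/10, and get 13/10.
Next I call ledger.census, and get 2.
Then countbox.show, yielding 13/10.
I try countbox.divby using x: -89, yielding -13/890.
I run countbox.grow using x: 55/12, which returns 24397/5340.

Answer: acc=24397/5340


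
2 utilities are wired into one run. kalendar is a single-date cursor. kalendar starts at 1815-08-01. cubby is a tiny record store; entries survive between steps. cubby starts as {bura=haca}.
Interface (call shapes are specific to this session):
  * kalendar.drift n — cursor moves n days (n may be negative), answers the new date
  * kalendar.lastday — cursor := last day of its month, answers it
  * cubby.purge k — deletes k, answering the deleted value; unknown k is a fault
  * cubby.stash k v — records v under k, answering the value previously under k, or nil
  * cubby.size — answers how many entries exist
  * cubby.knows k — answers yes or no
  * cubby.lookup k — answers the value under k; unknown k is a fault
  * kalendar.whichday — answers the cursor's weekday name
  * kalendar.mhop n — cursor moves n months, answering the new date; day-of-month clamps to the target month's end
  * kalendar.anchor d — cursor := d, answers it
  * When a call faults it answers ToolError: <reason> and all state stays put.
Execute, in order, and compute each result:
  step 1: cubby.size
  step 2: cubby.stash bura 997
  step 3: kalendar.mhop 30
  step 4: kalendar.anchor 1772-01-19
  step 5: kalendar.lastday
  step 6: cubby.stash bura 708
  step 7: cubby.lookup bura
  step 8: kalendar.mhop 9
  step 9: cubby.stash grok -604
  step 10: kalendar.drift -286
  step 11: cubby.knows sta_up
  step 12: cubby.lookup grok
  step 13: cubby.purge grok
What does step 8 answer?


Answer: 1772-10-31

Derivation:
$ cubby.size
  1
$ cubby.stash k='bura' v='997'
  haca
$ kalendar.mhop n='30'
  1818-02-01
$ kalendar.anchor d='1772-01-19'
  1772-01-19
$ kalendar.lastday
  1772-01-31
$ cubby.stash k='bura' v='708'
  997
$ cubby.lookup k='bura'
  708
$ kalendar.mhop n='9'
  1772-10-31
$ cubby.stash k='grok' v='-604'
  nil
$ kalendar.drift n='-286'
  1772-01-19
$ cubby.knows k='sta_up'
  no
$ cubby.lookup k='grok'
  -604
$ cubby.purge k='grok'
  -604


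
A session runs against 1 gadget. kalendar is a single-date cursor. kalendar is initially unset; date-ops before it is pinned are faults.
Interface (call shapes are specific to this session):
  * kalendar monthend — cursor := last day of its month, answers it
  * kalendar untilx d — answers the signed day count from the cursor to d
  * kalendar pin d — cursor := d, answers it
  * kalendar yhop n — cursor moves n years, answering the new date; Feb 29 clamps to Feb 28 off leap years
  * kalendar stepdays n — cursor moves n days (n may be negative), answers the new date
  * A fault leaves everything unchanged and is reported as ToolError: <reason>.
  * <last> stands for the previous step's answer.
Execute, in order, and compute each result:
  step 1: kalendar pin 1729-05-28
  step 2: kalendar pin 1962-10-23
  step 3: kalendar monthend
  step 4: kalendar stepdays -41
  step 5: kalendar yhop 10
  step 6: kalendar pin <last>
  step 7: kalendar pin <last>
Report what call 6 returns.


Answer: 1972-09-20

Derivation:
> kalendar pin 1729-05-28
= 1729-05-28
> kalendar pin 1962-10-23
= 1962-10-23
> kalendar monthend
= 1962-10-31
> kalendar stepdays -41
= 1962-09-20
> kalendar yhop 10
= 1972-09-20
> kalendar pin <last>
= 1972-09-20
> kalendar pin <last>
= 1972-09-20


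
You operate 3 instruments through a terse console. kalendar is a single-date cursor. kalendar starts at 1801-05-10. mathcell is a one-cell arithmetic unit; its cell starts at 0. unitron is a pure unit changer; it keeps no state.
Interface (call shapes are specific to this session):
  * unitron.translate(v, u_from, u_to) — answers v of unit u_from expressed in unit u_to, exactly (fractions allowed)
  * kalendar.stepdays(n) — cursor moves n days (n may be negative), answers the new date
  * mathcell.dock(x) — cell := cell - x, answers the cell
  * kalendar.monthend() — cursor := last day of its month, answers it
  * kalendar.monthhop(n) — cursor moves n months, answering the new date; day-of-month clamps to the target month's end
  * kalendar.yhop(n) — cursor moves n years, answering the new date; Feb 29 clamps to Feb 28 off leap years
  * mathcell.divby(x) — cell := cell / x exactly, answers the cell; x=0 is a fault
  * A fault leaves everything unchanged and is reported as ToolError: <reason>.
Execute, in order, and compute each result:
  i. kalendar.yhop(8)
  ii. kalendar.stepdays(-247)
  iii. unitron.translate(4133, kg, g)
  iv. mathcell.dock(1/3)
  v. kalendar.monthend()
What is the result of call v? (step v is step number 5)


Answer: 1808-09-30

Derivation:
Act: kalendar.yhop[n→8]
Obs: 1809-05-10
Act: kalendar.stepdays[n→-247]
Obs: 1808-09-05
Act: unitron.translate[v→4133; u_from→kg; u_to→g]
Obs: 4133000
Act: mathcell.dock[x→1/3]
Obs: -1/3
Act: kalendar.monthend[]
Obs: 1808-09-30


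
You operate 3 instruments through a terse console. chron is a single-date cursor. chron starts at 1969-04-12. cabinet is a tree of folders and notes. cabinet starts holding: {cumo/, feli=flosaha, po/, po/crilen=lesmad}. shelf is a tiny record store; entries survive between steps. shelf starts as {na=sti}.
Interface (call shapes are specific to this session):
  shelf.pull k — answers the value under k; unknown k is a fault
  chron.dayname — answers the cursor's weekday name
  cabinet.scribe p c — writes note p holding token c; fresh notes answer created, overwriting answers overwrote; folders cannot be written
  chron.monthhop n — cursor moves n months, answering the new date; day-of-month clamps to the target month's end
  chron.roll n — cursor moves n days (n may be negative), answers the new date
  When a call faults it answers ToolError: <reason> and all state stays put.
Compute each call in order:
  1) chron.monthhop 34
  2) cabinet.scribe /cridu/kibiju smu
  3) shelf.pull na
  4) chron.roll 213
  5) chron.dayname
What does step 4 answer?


% monthhop n=34
  1972-02-12
% scribe p=/cridu/kibiju c=smu
  ToolError: no parent
% pull k=na
  sti
% roll n=213
  1972-09-12
% dayname
  Tuesday

Answer: 1972-09-12


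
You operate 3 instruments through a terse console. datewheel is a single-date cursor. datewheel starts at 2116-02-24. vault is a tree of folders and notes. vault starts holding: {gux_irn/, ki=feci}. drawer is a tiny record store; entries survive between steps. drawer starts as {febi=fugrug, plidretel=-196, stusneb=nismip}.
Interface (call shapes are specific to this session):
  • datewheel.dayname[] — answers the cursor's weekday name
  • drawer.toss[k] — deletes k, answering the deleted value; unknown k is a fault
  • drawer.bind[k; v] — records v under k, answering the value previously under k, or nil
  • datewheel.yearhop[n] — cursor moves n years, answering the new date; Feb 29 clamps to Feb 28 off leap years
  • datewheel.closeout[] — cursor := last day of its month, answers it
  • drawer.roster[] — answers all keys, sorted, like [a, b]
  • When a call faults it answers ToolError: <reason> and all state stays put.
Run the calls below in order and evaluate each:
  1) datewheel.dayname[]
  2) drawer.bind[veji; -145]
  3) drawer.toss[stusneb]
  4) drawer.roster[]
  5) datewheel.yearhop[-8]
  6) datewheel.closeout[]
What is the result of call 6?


-- 1. datewheel.dayname() => Monday
-- 2. drawer.bind(k=veji, v=-145) => nil
-- 3. drawer.toss(k=stusneb) => nismip
-- 4. drawer.roster() => [febi, plidretel, veji]
-- 5. datewheel.yearhop(n=-8) => 2108-02-24
-- 6. datewheel.closeout() => 2108-02-29

Answer: 2108-02-29


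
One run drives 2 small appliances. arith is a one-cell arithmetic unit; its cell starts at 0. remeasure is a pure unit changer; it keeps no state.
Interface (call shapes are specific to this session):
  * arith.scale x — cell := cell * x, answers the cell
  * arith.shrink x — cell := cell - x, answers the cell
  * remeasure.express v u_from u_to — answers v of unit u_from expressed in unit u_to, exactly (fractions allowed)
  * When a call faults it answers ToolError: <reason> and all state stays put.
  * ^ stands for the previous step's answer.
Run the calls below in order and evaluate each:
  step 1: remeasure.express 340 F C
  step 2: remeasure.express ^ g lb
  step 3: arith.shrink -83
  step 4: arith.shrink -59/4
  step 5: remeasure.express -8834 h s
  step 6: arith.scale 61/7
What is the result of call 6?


==> express(340, F, C)
<== 1540/9
==> express(^, g, lb)
<== 2000000/5301729
==> shrink(-83)
<== 83
==> shrink(-59/4)
<== 391/4
==> express(-8834, h, s)
<== -31802400
==> scale(61/7)
<== 23851/28

Answer: 23851/28


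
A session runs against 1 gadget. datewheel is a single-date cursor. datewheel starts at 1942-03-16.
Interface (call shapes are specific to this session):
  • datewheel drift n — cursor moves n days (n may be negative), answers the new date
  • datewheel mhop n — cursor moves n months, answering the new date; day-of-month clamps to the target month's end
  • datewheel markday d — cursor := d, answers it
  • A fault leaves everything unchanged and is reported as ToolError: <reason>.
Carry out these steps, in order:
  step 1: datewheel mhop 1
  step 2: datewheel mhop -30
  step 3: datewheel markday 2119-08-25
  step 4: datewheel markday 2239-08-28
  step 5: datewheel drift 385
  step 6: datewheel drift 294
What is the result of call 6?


Answer: 2241-07-07

Derivation:
> datewheel mhop n=1
= 1942-04-16
> datewheel mhop n=-30
= 1939-10-16
> datewheel markday d=2119-08-25
= 2119-08-25
> datewheel markday d=2239-08-28
= 2239-08-28
> datewheel drift n=385
= 2240-09-16
> datewheel drift n=294
= 2241-07-07


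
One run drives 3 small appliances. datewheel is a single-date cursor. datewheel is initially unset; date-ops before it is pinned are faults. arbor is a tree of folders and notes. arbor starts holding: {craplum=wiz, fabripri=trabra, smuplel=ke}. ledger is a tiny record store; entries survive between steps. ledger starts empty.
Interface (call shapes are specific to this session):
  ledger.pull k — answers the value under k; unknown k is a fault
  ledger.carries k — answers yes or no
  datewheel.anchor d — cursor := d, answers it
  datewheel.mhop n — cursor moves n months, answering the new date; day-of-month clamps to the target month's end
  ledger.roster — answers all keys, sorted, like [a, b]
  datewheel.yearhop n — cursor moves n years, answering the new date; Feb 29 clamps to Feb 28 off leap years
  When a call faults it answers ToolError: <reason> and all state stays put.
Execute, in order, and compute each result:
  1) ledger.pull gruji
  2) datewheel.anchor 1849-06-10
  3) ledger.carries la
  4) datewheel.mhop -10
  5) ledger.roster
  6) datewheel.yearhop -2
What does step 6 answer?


% pull gruji
= ToolError: no such key gruji
% anchor 1849-06-10
= 1849-06-10
% carries la
= no
% mhop -10
= 1848-08-10
% roster
= []
% yearhop -2
= 1846-08-10

Answer: 1846-08-10


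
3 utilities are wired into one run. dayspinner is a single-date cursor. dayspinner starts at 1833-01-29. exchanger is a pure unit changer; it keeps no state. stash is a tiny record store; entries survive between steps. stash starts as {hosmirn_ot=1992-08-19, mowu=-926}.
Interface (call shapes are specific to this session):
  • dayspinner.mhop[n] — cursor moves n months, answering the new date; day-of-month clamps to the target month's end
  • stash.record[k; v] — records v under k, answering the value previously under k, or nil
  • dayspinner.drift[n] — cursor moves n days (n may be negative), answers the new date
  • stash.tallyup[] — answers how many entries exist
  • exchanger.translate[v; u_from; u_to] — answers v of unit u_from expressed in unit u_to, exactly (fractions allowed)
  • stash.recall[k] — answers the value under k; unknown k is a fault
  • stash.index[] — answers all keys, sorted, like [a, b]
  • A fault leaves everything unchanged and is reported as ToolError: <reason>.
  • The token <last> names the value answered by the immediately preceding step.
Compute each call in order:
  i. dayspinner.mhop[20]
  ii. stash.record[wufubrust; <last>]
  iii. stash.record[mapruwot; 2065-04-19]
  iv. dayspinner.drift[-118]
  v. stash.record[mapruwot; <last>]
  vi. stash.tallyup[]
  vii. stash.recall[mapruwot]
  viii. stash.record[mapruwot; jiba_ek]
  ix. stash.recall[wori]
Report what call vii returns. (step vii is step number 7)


Invoking dayspinner.mhop on n: 20, → 1834-09-29.
Now I run stash.record on k: wufubrust, v: <last>, which returns nil.
Next I call stash.record on k: mapruwot, v: 2065-04-19: nil.
Calling dayspinner.drift on n: -118, → 1834-06-03.
Invoking stash.record on k: mapruwot, v: <last>: 2065-04-19.
I call stash.tallyup(): 4.
I invoke stash.recall on k: mapruwot, yielding 1834-06-03.
Then stash.record on k: mapruwot, v: jiba_ek: 1834-06-03.
I try stash.recall on k: wori, which returns ToolError: no such key wori.

Answer: 1834-06-03


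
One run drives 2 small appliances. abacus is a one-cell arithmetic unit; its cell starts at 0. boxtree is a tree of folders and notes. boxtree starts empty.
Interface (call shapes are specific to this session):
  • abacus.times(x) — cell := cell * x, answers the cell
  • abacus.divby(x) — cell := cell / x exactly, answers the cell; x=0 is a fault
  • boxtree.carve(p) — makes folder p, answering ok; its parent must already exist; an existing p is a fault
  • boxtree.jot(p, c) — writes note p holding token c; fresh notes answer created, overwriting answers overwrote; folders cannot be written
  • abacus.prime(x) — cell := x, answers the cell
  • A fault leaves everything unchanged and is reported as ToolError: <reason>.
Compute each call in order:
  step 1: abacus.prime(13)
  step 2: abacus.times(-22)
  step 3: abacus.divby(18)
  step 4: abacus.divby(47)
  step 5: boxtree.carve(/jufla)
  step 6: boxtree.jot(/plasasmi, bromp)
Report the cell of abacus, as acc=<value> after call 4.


Answer: acc=-143/423

Derivation:
% 1. prime(x: 13) : 13
% 2. times(x: -22) : -286
% 3. divby(x: 18) : -143/9
% 4. divby(x: 47) : -143/423
% 5. carve(p: /jufla) : ok
% 6. jot(p: /plasasmi, c: bromp) : created


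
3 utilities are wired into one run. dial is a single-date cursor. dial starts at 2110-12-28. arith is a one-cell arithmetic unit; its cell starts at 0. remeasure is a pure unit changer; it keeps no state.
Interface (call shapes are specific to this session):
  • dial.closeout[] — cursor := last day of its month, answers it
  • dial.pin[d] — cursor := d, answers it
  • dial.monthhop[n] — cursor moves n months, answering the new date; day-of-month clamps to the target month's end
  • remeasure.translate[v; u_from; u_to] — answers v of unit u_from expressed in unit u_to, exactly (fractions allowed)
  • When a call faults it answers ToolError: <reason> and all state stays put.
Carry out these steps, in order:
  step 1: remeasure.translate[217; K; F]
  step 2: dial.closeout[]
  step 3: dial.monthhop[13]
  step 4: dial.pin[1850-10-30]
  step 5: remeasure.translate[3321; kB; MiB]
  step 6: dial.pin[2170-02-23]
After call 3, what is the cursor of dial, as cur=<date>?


;; 1. remeasure.translate(v: 217, u_from: K, u_to: F) : -6907/100
;; 2. dial.closeout() : 2110-12-31
;; 3. dial.monthhop(n: 13) : 2112-01-31
;; 4. dial.pin(d: 1850-10-30) : 1850-10-30
;; 5. remeasure.translate(v: 3321, u_from: kB, u_to: MiB) : 415125/131072
;; 6. dial.pin(d: 2170-02-23) : 2170-02-23

Answer: cur=2112-01-31


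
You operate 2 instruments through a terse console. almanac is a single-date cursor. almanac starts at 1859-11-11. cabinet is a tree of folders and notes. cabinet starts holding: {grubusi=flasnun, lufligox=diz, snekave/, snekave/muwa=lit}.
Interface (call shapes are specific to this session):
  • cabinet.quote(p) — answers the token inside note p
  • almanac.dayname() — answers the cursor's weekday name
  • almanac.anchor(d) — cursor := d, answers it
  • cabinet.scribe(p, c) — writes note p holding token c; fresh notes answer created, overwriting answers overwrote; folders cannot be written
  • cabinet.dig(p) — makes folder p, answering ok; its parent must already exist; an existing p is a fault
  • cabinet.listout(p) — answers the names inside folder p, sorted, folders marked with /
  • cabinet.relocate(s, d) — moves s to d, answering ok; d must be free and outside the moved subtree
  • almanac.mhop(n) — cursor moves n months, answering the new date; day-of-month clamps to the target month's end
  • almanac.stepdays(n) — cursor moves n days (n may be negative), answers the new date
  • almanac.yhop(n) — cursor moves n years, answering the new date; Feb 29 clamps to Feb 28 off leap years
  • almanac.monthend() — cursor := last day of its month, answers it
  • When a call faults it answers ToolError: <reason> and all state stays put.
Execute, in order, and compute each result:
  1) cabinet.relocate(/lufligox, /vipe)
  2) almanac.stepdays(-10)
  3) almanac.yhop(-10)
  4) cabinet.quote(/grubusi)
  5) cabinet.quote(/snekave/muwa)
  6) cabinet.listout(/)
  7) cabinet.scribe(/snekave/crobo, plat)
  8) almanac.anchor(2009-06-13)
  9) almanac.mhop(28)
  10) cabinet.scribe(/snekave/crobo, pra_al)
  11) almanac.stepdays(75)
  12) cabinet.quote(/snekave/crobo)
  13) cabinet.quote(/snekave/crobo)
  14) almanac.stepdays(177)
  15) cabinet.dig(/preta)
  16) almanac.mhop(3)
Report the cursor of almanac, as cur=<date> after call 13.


I try cabinet.relocate using /lufligox, /vipe, giving ok.
I use almanac.stepdays using -10: 1859-11-01.
I use almanac.yhop using -10: 1849-11-01.
I use cabinet.quote using /grubusi, giving flasnun.
Then cabinet.quote using /snekave/muwa, and get lit.
I call cabinet.listout using /, and get [grubusi, snekave/, vipe].
Invoking cabinet.scribe using /snekave/crobo, plat, yielding created.
Now I run almanac.anchor using 2009-06-13, — result: 2009-06-13.
I run almanac.mhop using 28: 2011-10-13.
Using cabinet.scribe using /snekave/crobo, pra_al, → overwrote.
Using almanac.stepdays using 75, giving 2011-12-27.
I call cabinet.quote using /snekave/crobo, giving pra_al.
Then cabinet.quote using /snekave/crobo, and see pra_al.
Invoking almanac.stepdays using 177, yielding 2012-06-21.
I try cabinet.dig using /preta, and get ok.
Then almanac.mhop using 3, which returns 2012-09-21.

Answer: cur=2011-12-27


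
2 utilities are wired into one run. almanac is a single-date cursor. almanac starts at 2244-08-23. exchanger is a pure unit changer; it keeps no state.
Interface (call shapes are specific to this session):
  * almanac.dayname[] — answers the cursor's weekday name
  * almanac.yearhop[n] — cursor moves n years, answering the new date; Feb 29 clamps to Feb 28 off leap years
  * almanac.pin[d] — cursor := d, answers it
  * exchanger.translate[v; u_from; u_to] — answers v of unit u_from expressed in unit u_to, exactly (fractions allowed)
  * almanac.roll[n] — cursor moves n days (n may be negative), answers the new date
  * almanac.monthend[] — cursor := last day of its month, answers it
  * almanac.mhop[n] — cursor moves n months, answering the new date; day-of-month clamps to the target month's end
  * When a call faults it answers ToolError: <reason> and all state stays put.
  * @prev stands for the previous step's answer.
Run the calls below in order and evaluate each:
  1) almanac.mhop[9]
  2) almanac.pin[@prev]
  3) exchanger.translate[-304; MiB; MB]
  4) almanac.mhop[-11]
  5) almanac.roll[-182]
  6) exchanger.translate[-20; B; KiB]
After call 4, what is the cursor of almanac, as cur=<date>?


I call mhop with n='9', which returns 2245-05-23.
Next I call pin with d='@prev', and get 2245-05-23.
I run translate with v='-304', u_from='MiB', u_to='MB', — result: -4980736/15625.
Then mhop with n='-11', → 2244-06-23.
I try roll with n='-182', yielding 2243-12-24.
Now I run translate with v='-20', u_from='B', u_to='KiB', and see -5/256.

Answer: cur=2244-06-23


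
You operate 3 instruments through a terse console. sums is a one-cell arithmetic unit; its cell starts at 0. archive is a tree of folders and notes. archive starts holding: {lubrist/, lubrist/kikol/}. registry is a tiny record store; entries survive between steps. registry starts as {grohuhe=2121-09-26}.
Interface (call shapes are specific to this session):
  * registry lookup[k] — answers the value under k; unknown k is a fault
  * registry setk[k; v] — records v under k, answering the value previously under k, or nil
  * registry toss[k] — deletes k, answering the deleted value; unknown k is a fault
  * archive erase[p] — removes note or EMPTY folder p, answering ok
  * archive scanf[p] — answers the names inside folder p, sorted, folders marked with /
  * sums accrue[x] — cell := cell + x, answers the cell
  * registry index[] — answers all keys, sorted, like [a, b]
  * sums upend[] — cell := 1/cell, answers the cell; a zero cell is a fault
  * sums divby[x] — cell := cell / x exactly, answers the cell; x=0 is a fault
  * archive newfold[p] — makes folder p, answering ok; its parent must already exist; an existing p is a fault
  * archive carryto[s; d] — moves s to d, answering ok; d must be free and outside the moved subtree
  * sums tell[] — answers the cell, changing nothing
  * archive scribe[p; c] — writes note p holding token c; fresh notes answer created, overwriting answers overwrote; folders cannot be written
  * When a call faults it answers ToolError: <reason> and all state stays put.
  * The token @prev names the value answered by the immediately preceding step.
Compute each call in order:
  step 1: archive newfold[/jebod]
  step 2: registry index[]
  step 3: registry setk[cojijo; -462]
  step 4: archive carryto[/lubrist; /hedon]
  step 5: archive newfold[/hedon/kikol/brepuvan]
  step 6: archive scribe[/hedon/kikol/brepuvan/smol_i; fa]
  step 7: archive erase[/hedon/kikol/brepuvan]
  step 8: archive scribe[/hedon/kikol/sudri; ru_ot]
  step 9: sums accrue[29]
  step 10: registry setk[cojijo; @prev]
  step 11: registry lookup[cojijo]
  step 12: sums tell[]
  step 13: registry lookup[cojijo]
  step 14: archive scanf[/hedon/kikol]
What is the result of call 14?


% archive newfold /jebod
:: ok
% registry index
:: [grohuhe]
% registry setk cojijo -462
:: nil
% archive carryto /lubrist /hedon
:: ok
% archive newfold /hedon/kikol/brepuvan
:: ok
% archive scribe /hedon/kikol/brepuvan/smol_i fa
:: created
% archive erase /hedon/kikol/brepuvan
:: ToolError: not empty
% archive scribe /hedon/kikol/sudri ru_ot
:: created
% sums accrue 29
:: 29
% registry setk cojijo @prev
:: -462
% registry lookup cojijo
:: 29
% sums tell
:: 29
% registry lookup cojijo
:: 29
% archive scanf /hedon/kikol
:: [brepuvan/, sudri]

Answer: [brepuvan/, sudri]


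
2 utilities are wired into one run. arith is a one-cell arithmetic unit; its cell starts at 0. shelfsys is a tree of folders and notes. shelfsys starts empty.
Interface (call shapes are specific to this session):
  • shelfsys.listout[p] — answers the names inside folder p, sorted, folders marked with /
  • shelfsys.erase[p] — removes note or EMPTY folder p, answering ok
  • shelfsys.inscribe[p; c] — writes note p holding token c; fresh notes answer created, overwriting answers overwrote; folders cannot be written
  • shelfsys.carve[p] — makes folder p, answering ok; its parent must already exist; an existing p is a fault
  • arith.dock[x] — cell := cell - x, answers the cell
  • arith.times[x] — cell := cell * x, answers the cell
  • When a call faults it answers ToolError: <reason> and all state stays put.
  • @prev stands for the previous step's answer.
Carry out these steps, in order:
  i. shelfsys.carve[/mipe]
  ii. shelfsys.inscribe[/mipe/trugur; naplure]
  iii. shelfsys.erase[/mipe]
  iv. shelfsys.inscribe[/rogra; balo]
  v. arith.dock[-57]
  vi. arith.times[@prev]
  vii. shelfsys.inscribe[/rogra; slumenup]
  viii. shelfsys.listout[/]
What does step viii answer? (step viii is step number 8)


Now I run shelfsys.carve passing p: /mipe, → ok.
Then shelfsys.inscribe passing p: /mipe/trugur, c: naplure, which returns created.
Next I call shelfsys.erase passing p: /mipe, giving ToolError: not empty.
I call shelfsys.inscribe passing p: /rogra, c: balo, yielding created.
I invoke arith.dock passing x: -57, and see 57.
I try arith.times passing x: @prev, — result: 3249.
I run shelfsys.inscribe passing p: /rogra, c: slumenup, and observe overwrote.
I run shelfsys.listout passing p: /: [mipe/, rogra].

Answer: [mipe/, rogra]


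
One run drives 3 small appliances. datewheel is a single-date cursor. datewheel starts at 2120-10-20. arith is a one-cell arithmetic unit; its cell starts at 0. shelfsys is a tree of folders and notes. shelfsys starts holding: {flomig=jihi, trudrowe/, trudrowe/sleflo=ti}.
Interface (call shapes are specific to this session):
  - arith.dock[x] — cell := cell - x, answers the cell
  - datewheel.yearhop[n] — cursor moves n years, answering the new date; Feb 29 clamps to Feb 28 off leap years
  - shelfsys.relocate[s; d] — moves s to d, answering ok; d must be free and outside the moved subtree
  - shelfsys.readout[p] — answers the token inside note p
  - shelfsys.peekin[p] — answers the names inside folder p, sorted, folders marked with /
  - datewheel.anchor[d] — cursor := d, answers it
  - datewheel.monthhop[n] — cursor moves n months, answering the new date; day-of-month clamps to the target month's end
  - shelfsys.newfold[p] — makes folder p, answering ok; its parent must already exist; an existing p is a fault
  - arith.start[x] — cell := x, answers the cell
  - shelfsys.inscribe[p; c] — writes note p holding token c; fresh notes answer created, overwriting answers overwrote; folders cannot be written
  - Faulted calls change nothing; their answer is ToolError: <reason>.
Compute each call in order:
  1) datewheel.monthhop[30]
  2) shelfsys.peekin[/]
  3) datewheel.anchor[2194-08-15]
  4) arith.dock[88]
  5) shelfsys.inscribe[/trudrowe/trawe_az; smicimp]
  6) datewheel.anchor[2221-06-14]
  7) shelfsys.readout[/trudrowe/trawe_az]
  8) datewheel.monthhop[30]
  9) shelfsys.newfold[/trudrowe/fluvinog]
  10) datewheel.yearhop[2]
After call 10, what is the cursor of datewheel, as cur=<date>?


-> datewheel.monthhop(n: 30)
<- 2123-04-20
-> shelfsys.peekin(p: /)
<- [flomig, trudrowe/]
-> datewheel.anchor(d: 2194-08-15)
<- 2194-08-15
-> arith.dock(x: 88)
<- -88
-> shelfsys.inscribe(p: /trudrowe/trawe_az, c: smicimp)
<- created
-> datewheel.anchor(d: 2221-06-14)
<- 2221-06-14
-> shelfsys.readout(p: /trudrowe/trawe_az)
<- smicimp
-> datewheel.monthhop(n: 30)
<- 2223-12-14
-> shelfsys.newfold(p: /trudrowe/fluvinog)
<- ok
-> datewheel.yearhop(n: 2)
<- 2225-12-14

Answer: cur=2225-12-14


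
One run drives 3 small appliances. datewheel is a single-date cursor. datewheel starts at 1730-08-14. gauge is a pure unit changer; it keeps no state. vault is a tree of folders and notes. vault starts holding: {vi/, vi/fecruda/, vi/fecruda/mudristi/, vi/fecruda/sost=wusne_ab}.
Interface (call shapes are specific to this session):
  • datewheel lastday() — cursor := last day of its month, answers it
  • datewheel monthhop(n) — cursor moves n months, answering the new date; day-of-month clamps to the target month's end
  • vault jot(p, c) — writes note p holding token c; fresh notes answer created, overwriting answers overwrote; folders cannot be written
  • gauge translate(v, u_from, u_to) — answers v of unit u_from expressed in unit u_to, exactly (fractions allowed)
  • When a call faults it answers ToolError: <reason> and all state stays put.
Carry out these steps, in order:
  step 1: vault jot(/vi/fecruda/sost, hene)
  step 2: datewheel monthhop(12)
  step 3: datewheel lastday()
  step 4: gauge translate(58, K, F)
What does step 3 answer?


-- vault jot(p='/vi/fecruda/sost', c='hene') => overwrote
-- datewheel monthhop(n='12') => 1731-08-14
-- datewheel lastday() => 1731-08-31
-- gauge translate(v='58', u_from='K', u_to='F') => -35527/100

Answer: 1731-08-31


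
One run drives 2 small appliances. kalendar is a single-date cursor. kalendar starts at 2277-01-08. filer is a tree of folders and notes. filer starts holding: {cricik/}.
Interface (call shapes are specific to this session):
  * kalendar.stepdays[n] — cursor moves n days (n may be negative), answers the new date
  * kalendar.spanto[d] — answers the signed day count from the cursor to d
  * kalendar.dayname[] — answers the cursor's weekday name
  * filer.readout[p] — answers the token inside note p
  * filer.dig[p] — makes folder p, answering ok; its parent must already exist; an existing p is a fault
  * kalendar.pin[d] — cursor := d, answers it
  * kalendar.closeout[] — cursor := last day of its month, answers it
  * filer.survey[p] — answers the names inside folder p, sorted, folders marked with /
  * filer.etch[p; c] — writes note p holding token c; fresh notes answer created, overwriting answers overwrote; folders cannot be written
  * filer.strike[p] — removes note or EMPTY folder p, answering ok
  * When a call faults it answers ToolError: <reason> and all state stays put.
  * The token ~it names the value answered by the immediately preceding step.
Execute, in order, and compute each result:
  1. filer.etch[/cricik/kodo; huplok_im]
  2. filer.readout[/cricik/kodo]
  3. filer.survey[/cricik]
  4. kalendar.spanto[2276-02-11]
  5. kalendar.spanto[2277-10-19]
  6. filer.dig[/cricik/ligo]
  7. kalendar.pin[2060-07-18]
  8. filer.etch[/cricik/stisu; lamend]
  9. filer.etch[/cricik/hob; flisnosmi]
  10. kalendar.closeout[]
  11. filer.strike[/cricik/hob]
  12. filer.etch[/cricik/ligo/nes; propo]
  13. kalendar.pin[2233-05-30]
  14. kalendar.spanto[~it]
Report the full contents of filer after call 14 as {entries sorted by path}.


% etch /cricik/kodo huplok_im
[out] created
% readout /cricik/kodo
[out] huplok_im
% survey /cricik
[out] [kodo]
% spanto 2276-02-11
[out] -332
% spanto 2277-10-19
[out] 284
% dig /cricik/ligo
[out] ok
% pin 2060-07-18
[out] 2060-07-18
% etch /cricik/stisu lamend
[out] created
% etch /cricik/hob flisnosmi
[out] created
% closeout
[out] 2060-07-31
% strike /cricik/hob
[out] ok
% etch /cricik/ligo/nes propo
[out] created
% pin 2233-05-30
[out] 2233-05-30
% spanto ~it
[out] 0

Answer: {cricik/, cricik/kodo=huplok_im, cricik/ligo/, cricik/ligo/nes=propo, cricik/stisu=lamend}


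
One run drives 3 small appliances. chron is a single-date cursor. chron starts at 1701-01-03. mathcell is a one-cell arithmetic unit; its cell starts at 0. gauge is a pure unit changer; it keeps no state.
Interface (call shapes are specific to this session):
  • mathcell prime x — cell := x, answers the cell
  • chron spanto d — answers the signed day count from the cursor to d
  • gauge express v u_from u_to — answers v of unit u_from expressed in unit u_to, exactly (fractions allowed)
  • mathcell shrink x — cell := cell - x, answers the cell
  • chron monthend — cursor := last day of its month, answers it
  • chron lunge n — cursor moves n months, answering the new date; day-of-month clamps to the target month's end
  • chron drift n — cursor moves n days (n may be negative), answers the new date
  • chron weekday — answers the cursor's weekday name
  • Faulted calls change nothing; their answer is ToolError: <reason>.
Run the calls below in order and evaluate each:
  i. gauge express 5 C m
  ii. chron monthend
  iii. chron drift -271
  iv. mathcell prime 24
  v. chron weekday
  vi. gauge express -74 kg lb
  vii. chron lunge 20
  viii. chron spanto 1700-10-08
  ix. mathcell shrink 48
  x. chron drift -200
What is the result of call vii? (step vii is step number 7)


Then gauge express using 5, C, m, and observe ToolError: incompatible units.
Next I call chron monthend(), yielding 1701-01-31.
Now I run chron drift using -271, and see 1700-05-05.
I invoke mathcell prime using 24, and get 24.
Next I call chron weekday: Wednesday.
Calling gauge express using -74, kg, lb, and see -7400000000/45359237.
Invoking chron lunge using 20, and observe 1702-01-05.
I invoke chron spanto using 1700-10-08, giving -454.
Invoking mathcell shrink using 48, giving -24.
I run chron drift using -200, — result: 1701-06-19.

Answer: 1702-01-05


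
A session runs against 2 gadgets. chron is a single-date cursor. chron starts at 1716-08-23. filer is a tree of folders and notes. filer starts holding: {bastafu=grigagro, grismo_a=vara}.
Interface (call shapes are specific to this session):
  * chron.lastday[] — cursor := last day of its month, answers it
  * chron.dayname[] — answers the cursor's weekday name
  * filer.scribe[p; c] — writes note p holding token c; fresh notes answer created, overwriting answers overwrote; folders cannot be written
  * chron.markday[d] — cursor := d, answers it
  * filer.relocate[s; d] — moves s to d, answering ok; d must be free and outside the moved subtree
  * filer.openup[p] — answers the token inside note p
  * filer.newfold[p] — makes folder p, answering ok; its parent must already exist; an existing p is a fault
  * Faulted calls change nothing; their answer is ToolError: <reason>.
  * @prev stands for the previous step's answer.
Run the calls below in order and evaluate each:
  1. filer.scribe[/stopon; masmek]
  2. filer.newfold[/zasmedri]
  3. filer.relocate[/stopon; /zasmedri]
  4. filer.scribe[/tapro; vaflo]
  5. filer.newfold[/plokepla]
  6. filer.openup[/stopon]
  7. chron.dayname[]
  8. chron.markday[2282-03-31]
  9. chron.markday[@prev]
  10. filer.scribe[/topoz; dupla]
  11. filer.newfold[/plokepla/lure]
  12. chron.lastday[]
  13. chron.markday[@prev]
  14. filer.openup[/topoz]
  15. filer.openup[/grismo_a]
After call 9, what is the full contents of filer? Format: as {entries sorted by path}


Answer: {bastafu=grigagro, grismo_a=vara, plokepla/, stopon=masmek, tapro=vaflo, zasmedri/}

Derivation:
;; scribe(p→/stopon, c→masmek) : created
;; newfold(p→/zasmedri) : ok
;; relocate(s→/stopon, d→/zasmedri) : ToolError: exists
;; scribe(p→/tapro, c→vaflo) : created
;; newfold(p→/plokepla) : ok
;; openup(p→/stopon) : masmek
;; dayname() : Sunday
;; markday(d→2282-03-31) : 2282-03-31
;; markday(d→@prev) : 2282-03-31
;; scribe(p→/topoz, c→dupla) : created
;; newfold(p→/plokepla/lure) : ok
;; lastday() : 2282-03-31
;; markday(d→@prev) : 2282-03-31
;; openup(p→/topoz) : dupla
;; openup(p→/grismo_a) : vara


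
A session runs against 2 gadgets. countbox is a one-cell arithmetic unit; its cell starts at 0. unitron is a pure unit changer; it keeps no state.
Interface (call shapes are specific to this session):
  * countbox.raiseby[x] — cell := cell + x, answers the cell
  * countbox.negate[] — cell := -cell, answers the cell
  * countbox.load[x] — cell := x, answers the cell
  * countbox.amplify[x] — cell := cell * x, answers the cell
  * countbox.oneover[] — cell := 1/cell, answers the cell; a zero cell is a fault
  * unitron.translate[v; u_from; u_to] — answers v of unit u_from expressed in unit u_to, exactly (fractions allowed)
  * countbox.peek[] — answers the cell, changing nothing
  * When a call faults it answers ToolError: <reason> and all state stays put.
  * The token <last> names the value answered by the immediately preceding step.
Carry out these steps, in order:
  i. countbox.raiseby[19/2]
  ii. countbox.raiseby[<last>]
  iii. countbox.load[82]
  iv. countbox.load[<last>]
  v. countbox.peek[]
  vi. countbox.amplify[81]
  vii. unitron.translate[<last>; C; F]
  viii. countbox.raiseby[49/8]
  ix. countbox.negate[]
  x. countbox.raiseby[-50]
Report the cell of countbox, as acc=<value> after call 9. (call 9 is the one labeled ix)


Answer: acc=-53185/8

Derivation:
-- 1. countbox.raiseby(x: 19/2) -> 19/2
-- 2. countbox.raiseby(x: <last>) -> 19
-- 3. countbox.load(x: 82) -> 82
-- 4. countbox.load(x: <last>) -> 82
-- 5. countbox.peek() -> 82
-- 6. countbox.amplify(x: 81) -> 6642
-- 7. unitron.translate(v: <last>, u_from: C, u_to: F) -> 59938/5
-- 8. countbox.raiseby(x: 49/8) -> 53185/8
-- 9. countbox.negate() -> -53185/8
-- 10. countbox.raiseby(x: -50) -> -53585/8


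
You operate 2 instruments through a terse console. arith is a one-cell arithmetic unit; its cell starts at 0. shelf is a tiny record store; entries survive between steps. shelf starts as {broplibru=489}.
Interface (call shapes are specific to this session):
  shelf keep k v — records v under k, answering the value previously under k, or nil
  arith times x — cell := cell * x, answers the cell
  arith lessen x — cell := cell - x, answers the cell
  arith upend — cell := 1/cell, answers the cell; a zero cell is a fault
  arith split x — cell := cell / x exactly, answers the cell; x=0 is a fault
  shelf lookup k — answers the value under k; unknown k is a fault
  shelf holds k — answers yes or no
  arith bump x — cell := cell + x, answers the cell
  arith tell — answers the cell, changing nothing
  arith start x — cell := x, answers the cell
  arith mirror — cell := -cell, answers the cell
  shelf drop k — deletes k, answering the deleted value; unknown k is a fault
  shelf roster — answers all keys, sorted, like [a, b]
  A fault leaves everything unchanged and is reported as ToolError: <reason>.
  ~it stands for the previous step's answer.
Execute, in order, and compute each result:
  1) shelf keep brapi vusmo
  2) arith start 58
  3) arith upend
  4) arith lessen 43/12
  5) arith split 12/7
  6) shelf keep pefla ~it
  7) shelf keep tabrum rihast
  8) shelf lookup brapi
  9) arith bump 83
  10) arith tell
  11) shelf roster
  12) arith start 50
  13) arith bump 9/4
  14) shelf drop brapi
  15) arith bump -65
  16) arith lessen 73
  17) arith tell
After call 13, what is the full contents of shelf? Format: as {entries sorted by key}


Answer: {brapi=vusmo, broplibru=489, pefla=-8687/4176, tabrum=rihast}

Derivation:
[in] shelf keep k: brapi v: vusmo
  nil
[in] arith start x: 58
  58
[in] arith upend
  1/58
[in] arith lessen x: 43/12
  -1241/348
[in] arith split x: 12/7
  -8687/4176
[in] shelf keep k: pefla v: ~it
  nil
[in] shelf keep k: tabrum v: rihast
  nil
[in] shelf lookup k: brapi
  vusmo
[in] arith bump x: 83
  337921/4176
[in] arith tell
  337921/4176
[in] shelf roster
  [brapi, broplibru, pefla, tabrum]
[in] arith start x: 50
  50
[in] arith bump x: 9/4
  209/4
[in] shelf drop k: brapi
  vusmo
[in] arith bump x: -65
  -51/4
[in] arith lessen x: 73
  -343/4
[in] arith tell
  -343/4
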